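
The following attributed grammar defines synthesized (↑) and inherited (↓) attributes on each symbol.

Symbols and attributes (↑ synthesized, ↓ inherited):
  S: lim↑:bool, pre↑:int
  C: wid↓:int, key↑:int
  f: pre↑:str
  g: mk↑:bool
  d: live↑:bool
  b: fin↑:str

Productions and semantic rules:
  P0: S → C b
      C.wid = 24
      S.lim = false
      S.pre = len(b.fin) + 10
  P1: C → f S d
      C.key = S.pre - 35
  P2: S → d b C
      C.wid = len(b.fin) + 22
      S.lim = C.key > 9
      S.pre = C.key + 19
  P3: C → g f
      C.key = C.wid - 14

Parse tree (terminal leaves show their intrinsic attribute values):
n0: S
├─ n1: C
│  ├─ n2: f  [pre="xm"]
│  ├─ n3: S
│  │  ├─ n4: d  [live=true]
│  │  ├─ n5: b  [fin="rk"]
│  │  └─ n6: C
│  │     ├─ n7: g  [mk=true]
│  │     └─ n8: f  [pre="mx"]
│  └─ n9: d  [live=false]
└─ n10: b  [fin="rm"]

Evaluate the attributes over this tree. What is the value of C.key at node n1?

1. n1.wid = 24  [24]
2. n2.pre = "xm"  [terminal]
3. n4.live = true  [terminal]
4. n5.fin = "rk"  [terminal]
5. n6.wid = 24  [len(b.fin) + 22]
6. n7.mk = true  [terminal]
7. n8.pre = "mx"  [terminal]
8. n6.key = 10  [C.wid - 14]
9. n3.lim = true  [C.key > 9]
10. n3.pre = 29  [C.key + 19]
11. n9.live = false  [terminal]
12. n1.key = -6  [S.pre - 35]
13. n10.fin = "rm"  [terminal]
14. n0.lim = false  [false]
15. n0.pre = 12  [len(b.fin) + 10]

-6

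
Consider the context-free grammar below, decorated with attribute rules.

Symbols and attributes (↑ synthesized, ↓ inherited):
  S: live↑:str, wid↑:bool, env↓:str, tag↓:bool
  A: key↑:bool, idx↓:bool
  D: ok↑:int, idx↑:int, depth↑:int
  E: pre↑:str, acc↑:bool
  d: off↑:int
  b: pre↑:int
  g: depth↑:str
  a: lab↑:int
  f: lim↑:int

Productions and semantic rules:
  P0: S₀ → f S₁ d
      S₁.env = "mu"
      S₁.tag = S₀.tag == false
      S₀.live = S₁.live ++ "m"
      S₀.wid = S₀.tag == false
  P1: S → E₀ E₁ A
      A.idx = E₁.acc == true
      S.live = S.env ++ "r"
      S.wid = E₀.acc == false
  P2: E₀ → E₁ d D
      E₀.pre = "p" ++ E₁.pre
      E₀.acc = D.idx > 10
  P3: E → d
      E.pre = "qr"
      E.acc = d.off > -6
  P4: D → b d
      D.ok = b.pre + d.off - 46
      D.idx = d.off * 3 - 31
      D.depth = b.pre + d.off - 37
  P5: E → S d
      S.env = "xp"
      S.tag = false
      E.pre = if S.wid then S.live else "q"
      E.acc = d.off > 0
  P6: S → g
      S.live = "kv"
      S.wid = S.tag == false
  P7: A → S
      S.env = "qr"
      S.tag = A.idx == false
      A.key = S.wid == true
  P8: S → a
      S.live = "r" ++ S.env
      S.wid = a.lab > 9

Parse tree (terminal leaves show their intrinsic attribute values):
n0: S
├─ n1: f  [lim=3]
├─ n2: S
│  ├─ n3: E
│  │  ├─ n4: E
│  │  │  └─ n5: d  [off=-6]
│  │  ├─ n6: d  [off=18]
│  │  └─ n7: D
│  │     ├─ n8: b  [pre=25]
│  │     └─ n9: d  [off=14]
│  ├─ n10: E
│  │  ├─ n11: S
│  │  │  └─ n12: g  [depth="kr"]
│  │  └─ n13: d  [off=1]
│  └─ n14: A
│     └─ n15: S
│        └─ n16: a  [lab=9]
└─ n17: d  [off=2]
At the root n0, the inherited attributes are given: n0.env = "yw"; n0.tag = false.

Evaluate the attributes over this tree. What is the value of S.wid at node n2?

1. n0.env = "yw"  [given at root]
2. n0.tag = false  [given at root]
3. n1.lim = 3  [terminal]
4. n2.env = "mu"  ["mu"]
5. n2.tag = true  [S₀.tag == false]
6. n5.off = -6  [terminal]
7. n4.pre = "qr"  ["qr"]
8. n4.acc = false  [d.off > -6]
9. n6.off = 18  [terminal]
10. n8.pre = 25  [terminal]
11. n9.off = 14  [terminal]
12. n7.ok = -7  [b.pre + d.off - 46]
13. n7.idx = 11  [d.off * 3 - 31]
14. n7.depth = 2  [b.pre + d.off - 37]
15. n3.pre = "pqr"  ["p" ++ E₁.pre]
16. n3.acc = true  [D.idx > 10]
17. n11.env = "xp"  ["xp"]
18. n11.tag = false  [false]
19. n12.depth = "kr"  [terminal]
20. n11.live = "kv"  ["kv"]
21. n11.wid = true  [S.tag == false]
22. n13.off = 1  [terminal]
23. n10.pre = "kv"  [if S.wid then S.live else "q"]
24. n10.acc = true  [d.off > 0]
25. n14.idx = true  [E₁.acc == true]
26. n15.env = "qr"  ["qr"]
27. n15.tag = false  [A.idx == false]
28. n16.lab = 9  [terminal]
29. n15.live = "rqr"  ["r" ++ S.env]
30. n15.wid = false  [a.lab > 9]
31. n14.key = false  [S.wid == true]
32. n2.live = "mur"  [S.env ++ "r"]
33. n2.wid = false  [E₀.acc == false]
34. n17.off = 2  [terminal]
35. n0.live = "murm"  [S₁.live ++ "m"]
36. n0.wid = true  [S₀.tag == false]

false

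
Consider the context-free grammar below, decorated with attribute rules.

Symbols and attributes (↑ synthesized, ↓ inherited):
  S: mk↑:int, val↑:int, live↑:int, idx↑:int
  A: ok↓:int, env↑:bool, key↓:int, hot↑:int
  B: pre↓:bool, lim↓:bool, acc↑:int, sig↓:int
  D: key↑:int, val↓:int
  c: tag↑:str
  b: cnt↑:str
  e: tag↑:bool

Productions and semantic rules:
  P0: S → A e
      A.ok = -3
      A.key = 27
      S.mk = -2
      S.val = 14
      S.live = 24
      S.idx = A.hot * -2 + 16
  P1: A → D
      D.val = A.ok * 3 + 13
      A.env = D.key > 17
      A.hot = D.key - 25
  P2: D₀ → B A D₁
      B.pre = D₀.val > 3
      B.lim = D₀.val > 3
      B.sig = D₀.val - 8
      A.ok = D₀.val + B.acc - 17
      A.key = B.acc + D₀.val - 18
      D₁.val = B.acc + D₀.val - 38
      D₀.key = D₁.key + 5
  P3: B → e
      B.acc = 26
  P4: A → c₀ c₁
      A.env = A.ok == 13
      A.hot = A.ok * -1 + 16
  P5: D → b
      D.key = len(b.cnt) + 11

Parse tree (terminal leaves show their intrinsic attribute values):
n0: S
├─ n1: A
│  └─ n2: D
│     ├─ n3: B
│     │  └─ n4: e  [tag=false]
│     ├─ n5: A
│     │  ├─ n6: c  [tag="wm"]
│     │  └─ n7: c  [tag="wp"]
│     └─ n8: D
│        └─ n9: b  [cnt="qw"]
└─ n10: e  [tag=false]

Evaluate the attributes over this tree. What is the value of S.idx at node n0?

30

1. n1.ok = -3  [-3]
2. n1.key = 27  [27]
3. n2.val = 4  [A.ok * 3 + 13]
4. n3.pre = true  [D₀.val > 3]
5. n3.lim = true  [D₀.val > 3]
6. n3.sig = -4  [D₀.val - 8]
7. n4.tag = false  [terminal]
8. n3.acc = 26  [26]
9. n5.ok = 13  [D₀.val + B.acc - 17]
10. n5.key = 12  [B.acc + D₀.val - 18]
11. n6.tag = "wm"  [terminal]
12. n7.tag = "wp"  [terminal]
13. n5.env = true  [A.ok == 13]
14. n5.hot = 3  [A.ok * -1 + 16]
15. n8.val = -8  [B.acc + D₀.val - 38]
16. n9.cnt = "qw"  [terminal]
17. n8.key = 13  [len(b.cnt) + 11]
18. n2.key = 18  [D₁.key + 5]
19. n1.env = true  [D.key > 17]
20. n1.hot = -7  [D.key - 25]
21. n10.tag = false  [terminal]
22. n0.mk = -2  [-2]
23. n0.val = 14  [14]
24. n0.live = 24  [24]
25. n0.idx = 30  [A.hot * -2 + 16]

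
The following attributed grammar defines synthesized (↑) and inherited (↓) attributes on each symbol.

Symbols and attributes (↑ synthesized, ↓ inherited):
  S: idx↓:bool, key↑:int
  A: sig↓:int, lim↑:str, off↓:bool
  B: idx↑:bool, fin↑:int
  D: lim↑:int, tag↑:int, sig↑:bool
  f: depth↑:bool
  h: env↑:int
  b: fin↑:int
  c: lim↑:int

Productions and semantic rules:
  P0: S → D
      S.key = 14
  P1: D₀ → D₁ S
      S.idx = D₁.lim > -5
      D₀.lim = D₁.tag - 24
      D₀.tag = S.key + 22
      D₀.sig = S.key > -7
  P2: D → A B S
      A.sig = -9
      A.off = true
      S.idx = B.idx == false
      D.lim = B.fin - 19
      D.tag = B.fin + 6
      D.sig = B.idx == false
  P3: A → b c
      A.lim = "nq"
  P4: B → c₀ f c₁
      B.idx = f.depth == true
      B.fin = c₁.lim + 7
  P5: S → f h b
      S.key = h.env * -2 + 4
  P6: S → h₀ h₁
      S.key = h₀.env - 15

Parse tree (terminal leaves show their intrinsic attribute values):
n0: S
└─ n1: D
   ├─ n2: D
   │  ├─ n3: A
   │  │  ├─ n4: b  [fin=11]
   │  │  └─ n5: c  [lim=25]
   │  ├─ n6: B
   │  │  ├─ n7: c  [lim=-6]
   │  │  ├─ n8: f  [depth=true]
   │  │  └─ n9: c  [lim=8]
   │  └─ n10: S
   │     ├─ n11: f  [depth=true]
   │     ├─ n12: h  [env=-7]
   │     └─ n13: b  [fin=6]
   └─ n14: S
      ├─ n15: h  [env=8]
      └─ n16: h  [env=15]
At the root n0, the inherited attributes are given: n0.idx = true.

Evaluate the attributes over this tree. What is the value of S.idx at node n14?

true

1. n0.idx = true  [given at root]
2. n3.sig = -9  [-9]
3. n3.off = true  [true]
4. n4.fin = 11  [terminal]
5. n5.lim = 25  [terminal]
6. n3.lim = "nq"  ["nq"]
7. n7.lim = -6  [terminal]
8. n8.depth = true  [terminal]
9. n9.lim = 8  [terminal]
10. n6.idx = true  [f.depth == true]
11. n6.fin = 15  [c₁.lim + 7]
12. n10.idx = false  [B.idx == false]
13. n11.depth = true  [terminal]
14. n12.env = -7  [terminal]
15. n13.fin = 6  [terminal]
16. n10.key = 18  [h.env * -2 + 4]
17. n2.lim = -4  [B.fin - 19]
18. n2.tag = 21  [B.fin + 6]
19. n2.sig = false  [B.idx == false]
20. n14.idx = true  [D₁.lim > -5]
21. n15.env = 8  [terminal]
22. n16.env = 15  [terminal]
23. n14.key = -7  [h₀.env - 15]
24. n1.lim = -3  [D₁.tag - 24]
25. n1.tag = 15  [S.key + 22]
26. n1.sig = false  [S.key > -7]
27. n0.key = 14  [14]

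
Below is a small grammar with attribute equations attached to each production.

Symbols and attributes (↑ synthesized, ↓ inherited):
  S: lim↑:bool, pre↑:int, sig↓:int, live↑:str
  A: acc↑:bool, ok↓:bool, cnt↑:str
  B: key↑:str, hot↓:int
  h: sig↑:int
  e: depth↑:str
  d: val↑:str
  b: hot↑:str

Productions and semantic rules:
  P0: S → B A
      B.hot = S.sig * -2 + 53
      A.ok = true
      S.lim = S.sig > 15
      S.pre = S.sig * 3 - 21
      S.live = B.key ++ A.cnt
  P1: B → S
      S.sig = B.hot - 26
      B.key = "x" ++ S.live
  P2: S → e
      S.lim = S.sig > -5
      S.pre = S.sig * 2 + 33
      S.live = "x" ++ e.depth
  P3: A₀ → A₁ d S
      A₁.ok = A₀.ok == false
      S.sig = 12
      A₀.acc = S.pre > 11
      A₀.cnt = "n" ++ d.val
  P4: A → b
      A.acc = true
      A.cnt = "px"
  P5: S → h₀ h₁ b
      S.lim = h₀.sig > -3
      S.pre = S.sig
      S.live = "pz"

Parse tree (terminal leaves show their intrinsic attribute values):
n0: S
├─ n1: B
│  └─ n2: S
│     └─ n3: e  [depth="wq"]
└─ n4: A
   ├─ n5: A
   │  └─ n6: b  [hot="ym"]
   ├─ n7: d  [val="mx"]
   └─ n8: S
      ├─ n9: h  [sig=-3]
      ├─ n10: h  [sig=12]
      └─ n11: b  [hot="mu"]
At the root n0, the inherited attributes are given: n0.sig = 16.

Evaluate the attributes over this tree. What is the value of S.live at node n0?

"xxwqnmx"

1. n0.sig = 16  [given at root]
2. n1.hot = 21  [S.sig * -2 + 53]
3. n2.sig = -5  [B.hot - 26]
4. n3.depth = "wq"  [terminal]
5. n2.lim = false  [S.sig > -5]
6. n2.pre = 23  [S.sig * 2 + 33]
7. n2.live = "xwq"  ["x" ++ e.depth]
8. n1.key = "xxwq"  ["x" ++ S.live]
9. n4.ok = true  [true]
10. n5.ok = false  [A₀.ok == false]
11. n6.hot = "ym"  [terminal]
12. n5.acc = true  [true]
13. n5.cnt = "px"  ["px"]
14. n7.val = "mx"  [terminal]
15. n8.sig = 12  [12]
16. n9.sig = -3  [terminal]
17. n10.sig = 12  [terminal]
18. n11.hot = "mu"  [terminal]
19. n8.lim = false  [h₀.sig > -3]
20. n8.pre = 12  [S.sig]
21. n8.live = "pz"  ["pz"]
22. n4.acc = true  [S.pre > 11]
23. n4.cnt = "nmx"  ["n" ++ d.val]
24. n0.lim = true  [S.sig > 15]
25. n0.pre = 27  [S.sig * 3 - 21]
26. n0.live = "xxwqnmx"  [B.key ++ A.cnt]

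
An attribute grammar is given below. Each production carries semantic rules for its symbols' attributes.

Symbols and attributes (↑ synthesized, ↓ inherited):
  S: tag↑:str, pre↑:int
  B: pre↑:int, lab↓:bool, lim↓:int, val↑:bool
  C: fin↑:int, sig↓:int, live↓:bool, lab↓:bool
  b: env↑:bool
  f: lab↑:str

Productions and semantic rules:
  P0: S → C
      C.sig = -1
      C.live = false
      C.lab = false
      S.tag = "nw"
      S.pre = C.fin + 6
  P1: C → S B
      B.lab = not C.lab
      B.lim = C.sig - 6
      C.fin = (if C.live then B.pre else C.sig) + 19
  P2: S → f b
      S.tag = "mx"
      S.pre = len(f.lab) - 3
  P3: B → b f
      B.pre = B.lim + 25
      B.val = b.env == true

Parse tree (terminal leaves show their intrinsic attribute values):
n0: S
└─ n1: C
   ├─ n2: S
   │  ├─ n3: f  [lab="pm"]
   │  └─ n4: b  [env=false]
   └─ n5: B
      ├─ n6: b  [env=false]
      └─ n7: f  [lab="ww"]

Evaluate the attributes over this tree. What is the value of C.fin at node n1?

18

1. n1.sig = -1  [-1]
2. n1.live = false  [false]
3. n1.lab = false  [false]
4. n3.lab = "pm"  [terminal]
5. n4.env = false  [terminal]
6. n2.tag = "mx"  ["mx"]
7. n2.pre = -1  [len(f.lab) - 3]
8. n5.lab = true  [not C.lab]
9. n5.lim = -7  [C.sig - 6]
10. n6.env = false  [terminal]
11. n7.lab = "ww"  [terminal]
12. n5.pre = 18  [B.lim + 25]
13. n5.val = false  [b.env == true]
14. n1.fin = 18  [(if C.live then B.pre else C.sig) + 19]
15. n0.tag = "nw"  ["nw"]
16. n0.pre = 24  [C.fin + 6]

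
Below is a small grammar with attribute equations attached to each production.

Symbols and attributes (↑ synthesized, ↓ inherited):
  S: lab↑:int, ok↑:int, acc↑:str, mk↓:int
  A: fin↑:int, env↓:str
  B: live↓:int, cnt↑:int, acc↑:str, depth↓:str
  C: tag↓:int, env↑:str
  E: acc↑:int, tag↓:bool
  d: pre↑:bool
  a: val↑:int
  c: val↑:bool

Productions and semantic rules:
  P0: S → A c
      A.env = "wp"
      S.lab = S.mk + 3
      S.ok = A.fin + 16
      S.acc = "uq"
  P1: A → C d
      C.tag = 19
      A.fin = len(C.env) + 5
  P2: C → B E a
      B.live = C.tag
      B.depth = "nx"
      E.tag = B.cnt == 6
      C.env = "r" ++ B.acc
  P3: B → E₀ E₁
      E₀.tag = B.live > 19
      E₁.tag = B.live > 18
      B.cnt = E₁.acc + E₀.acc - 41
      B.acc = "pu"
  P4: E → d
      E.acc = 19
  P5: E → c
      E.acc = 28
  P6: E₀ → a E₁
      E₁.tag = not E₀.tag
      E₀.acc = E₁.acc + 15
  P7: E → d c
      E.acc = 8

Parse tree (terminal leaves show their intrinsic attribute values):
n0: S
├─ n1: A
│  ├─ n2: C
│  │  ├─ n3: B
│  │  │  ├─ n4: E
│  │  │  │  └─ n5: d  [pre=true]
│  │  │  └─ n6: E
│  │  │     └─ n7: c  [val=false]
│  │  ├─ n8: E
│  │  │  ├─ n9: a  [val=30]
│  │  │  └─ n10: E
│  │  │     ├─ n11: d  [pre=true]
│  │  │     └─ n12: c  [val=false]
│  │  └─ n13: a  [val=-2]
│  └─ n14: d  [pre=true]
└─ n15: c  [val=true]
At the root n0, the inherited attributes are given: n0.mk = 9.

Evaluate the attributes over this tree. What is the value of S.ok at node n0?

1. n0.mk = 9  [given at root]
2. n1.env = "wp"  ["wp"]
3. n2.tag = 19  [19]
4. n3.live = 19  [C.tag]
5. n3.depth = "nx"  ["nx"]
6. n4.tag = false  [B.live > 19]
7. n5.pre = true  [terminal]
8. n4.acc = 19  [19]
9. n6.tag = true  [B.live > 18]
10. n7.val = false  [terminal]
11. n6.acc = 28  [28]
12. n3.cnt = 6  [E₁.acc + E₀.acc - 41]
13. n3.acc = "pu"  ["pu"]
14. n8.tag = true  [B.cnt == 6]
15. n9.val = 30  [terminal]
16. n10.tag = false  [not E₀.tag]
17. n11.pre = true  [terminal]
18. n12.val = false  [terminal]
19. n10.acc = 8  [8]
20. n8.acc = 23  [E₁.acc + 15]
21. n13.val = -2  [terminal]
22. n2.env = "rpu"  ["r" ++ B.acc]
23. n14.pre = true  [terminal]
24. n1.fin = 8  [len(C.env) + 5]
25. n15.val = true  [terminal]
26. n0.lab = 12  [S.mk + 3]
27. n0.ok = 24  [A.fin + 16]
28. n0.acc = "uq"  ["uq"]

24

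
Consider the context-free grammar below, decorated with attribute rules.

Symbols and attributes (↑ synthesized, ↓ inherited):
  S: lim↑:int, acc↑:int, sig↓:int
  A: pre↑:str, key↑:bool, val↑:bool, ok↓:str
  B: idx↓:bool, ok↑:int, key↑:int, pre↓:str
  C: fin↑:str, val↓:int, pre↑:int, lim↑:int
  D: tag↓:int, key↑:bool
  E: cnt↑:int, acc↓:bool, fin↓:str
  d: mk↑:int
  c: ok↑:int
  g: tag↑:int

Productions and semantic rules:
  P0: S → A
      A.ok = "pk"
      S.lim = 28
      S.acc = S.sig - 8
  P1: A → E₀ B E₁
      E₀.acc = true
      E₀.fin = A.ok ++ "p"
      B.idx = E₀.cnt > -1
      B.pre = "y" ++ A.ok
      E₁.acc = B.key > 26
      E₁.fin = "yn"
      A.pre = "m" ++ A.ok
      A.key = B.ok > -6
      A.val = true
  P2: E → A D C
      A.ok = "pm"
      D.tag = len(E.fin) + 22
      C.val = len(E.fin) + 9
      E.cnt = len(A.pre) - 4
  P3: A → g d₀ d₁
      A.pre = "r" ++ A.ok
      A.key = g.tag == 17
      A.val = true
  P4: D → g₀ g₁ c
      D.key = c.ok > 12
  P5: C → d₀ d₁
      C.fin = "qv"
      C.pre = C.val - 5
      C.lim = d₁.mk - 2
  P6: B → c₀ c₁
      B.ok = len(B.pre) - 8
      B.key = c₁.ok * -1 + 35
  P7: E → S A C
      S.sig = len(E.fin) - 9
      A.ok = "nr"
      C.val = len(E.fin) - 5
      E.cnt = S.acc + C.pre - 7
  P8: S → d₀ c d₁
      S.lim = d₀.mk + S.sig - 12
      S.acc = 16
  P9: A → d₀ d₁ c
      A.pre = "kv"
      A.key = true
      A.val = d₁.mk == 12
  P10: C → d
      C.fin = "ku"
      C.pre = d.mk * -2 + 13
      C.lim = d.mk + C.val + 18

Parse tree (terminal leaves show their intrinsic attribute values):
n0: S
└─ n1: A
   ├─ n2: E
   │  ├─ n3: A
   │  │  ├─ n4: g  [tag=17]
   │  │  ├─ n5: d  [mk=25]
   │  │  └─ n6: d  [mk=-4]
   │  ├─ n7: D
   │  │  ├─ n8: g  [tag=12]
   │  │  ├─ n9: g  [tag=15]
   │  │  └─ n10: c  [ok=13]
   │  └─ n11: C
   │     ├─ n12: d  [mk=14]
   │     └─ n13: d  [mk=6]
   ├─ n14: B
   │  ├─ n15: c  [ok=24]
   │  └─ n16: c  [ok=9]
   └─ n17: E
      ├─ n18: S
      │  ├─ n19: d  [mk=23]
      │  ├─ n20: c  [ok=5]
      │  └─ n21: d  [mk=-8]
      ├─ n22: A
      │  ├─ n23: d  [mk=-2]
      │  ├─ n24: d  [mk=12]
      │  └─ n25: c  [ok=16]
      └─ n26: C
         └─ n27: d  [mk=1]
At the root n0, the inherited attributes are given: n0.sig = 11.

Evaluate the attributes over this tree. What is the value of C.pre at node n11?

1. n0.sig = 11  [given at root]
2. n1.ok = "pk"  ["pk"]
3. n2.acc = true  [true]
4. n2.fin = "pkp"  [A.ok ++ "p"]
5. n3.ok = "pm"  ["pm"]
6. n4.tag = 17  [terminal]
7. n5.mk = 25  [terminal]
8. n6.mk = -4  [terminal]
9. n3.pre = "rpm"  ["r" ++ A.ok]
10. n3.key = true  [g.tag == 17]
11. n3.val = true  [true]
12. n7.tag = 25  [len(E.fin) + 22]
13. n8.tag = 12  [terminal]
14. n9.tag = 15  [terminal]
15. n10.ok = 13  [terminal]
16. n7.key = true  [c.ok > 12]
17. n11.val = 12  [len(E.fin) + 9]
18. n12.mk = 14  [terminal]
19. n13.mk = 6  [terminal]
20. n11.fin = "qv"  ["qv"]
21. n11.pre = 7  [C.val - 5]
22. n11.lim = 4  [d₁.mk - 2]
23. n2.cnt = -1  [len(A.pre) - 4]
24. n14.idx = false  [E₀.cnt > -1]
25. n14.pre = "ypk"  ["y" ++ A.ok]
26. n15.ok = 24  [terminal]
27. n16.ok = 9  [terminal]
28. n14.ok = -5  [len(B.pre) - 8]
29. n14.key = 26  [c₁.ok * -1 + 35]
30. n17.acc = false  [B.key > 26]
31. n17.fin = "yn"  ["yn"]
32. n18.sig = -7  [len(E.fin) - 9]
33. n19.mk = 23  [terminal]
34. n20.ok = 5  [terminal]
35. n21.mk = -8  [terminal]
36. n18.lim = 4  [d₀.mk + S.sig - 12]
37. n18.acc = 16  [16]
38. n22.ok = "nr"  ["nr"]
39. n23.mk = -2  [terminal]
40. n24.mk = 12  [terminal]
41. n25.ok = 16  [terminal]
42. n22.pre = "kv"  ["kv"]
43. n22.key = true  [true]
44. n22.val = true  [d₁.mk == 12]
45. n26.val = -3  [len(E.fin) - 5]
46. n27.mk = 1  [terminal]
47. n26.fin = "ku"  ["ku"]
48. n26.pre = 11  [d.mk * -2 + 13]
49. n26.lim = 16  [d.mk + C.val + 18]
50. n17.cnt = 20  [S.acc + C.pre - 7]
51. n1.pre = "mpk"  ["m" ++ A.ok]
52. n1.key = true  [B.ok > -6]
53. n1.val = true  [true]
54. n0.lim = 28  [28]
55. n0.acc = 3  [S.sig - 8]

7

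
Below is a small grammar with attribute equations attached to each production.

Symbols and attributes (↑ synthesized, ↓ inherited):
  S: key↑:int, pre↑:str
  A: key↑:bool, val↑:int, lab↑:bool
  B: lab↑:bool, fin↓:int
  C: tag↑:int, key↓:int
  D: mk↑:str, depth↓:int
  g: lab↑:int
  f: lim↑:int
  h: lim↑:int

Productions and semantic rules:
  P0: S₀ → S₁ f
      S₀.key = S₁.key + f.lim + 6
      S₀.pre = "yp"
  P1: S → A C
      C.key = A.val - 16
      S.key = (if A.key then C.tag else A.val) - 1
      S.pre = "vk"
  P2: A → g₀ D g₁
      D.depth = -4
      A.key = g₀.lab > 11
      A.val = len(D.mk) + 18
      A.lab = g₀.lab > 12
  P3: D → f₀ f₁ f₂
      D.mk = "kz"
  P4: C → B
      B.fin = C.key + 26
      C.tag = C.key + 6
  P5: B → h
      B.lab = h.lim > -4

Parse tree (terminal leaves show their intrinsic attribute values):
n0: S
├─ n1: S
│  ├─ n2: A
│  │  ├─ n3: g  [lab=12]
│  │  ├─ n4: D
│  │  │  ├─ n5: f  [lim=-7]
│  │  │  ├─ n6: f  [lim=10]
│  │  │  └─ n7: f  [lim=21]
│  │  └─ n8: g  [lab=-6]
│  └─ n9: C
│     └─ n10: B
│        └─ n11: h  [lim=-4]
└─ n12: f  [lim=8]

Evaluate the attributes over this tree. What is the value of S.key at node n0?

23

1. n3.lab = 12  [terminal]
2. n4.depth = -4  [-4]
3. n5.lim = -7  [terminal]
4. n6.lim = 10  [terminal]
5. n7.lim = 21  [terminal]
6. n4.mk = "kz"  ["kz"]
7. n8.lab = -6  [terminal]
8. n2.key = true  [g₀.lab > 11]
9. n2.val = 20  [len(D.mk) + 18]
10. n2.lab = false  [g₀.lab > 12]
11. n9.key = 4  [A.val - 16]
12. n10.fin = 30  [C.key + 26]
13. n11.lim = -4  [terminal]
14. n10.lab = false  [h.lim > -4]
15. n9.tag = 10  [C.key + 6]
16. n1.key = 9  [(if A.key then C.tag else A.val) - 1]
17. n1.pre = "vk"  ["vk"]
18. n12.lim = 8  [terminal]
19. n0.key = 23  [S₁.key + f.lim + 6]
20. n0.pre = "yp"  ["yp"]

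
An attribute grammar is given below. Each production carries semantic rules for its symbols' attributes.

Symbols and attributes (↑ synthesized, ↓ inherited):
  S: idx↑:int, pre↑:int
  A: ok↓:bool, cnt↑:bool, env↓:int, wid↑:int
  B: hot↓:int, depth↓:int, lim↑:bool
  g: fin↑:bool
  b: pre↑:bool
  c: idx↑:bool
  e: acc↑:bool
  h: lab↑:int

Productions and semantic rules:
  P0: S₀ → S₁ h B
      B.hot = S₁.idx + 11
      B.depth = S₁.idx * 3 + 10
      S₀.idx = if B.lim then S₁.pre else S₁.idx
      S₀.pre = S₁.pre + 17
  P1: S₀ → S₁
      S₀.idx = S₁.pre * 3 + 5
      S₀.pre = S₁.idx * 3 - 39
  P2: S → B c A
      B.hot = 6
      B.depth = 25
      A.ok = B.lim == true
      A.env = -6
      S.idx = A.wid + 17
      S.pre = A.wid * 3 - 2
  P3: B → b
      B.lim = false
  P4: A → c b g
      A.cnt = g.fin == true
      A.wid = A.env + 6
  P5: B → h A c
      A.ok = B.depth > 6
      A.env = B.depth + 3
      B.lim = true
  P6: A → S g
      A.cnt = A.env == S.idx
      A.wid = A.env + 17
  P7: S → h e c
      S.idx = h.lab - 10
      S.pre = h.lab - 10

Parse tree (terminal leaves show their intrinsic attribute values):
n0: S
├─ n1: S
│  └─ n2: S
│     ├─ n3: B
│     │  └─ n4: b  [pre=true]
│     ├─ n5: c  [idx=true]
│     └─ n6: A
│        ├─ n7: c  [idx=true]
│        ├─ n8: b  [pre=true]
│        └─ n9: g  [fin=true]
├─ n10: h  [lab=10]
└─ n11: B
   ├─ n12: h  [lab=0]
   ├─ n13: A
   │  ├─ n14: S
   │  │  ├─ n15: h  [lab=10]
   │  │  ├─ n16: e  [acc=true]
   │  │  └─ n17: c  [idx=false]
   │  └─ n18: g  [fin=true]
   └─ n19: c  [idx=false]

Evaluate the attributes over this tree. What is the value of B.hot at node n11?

10

1. n3.hot = 6  [6]
2. n3.depth = 25  [25]
3. n4.pre = true  [terminal]
4. n3.lim = false  [false]
5. n5.idx = true  [terminal]
6. n6.ok = false  [B.lim == true]
7. n6.env = -6  [-6]
8. n7.idx = true  [terminal]
9. n8.pre = true  [terminal]
10. n9.fin = true  [terminal]
11. n6.cnt = true  [g.fin == true]
12. n6.wid = 0  [A.env + 6]
13. n2.idx = 17  [A.wid + 17]
14. n2.pre = -2  [A.wid * 3 - 2]
15. n1.idx = -1  [S₁.pre * 3 + 5]
16. n1.pre = 12  [S₁.idx * 3 - 39]
17. n10.lab = 10  [terminal]
18. n11.hot = 10  [S₁.idx + 11]
19. n11.depth = 7  [S₁.idx * 3 + 10]
20. n12.lab = 0  [terminal]
21. n13.ok = true  [B.depth > 6]
22. n13.env = 10  [B.depth + 3]
23. n15.lab = 10  [terminal]
24. n16.acc = true  [terminal]
25. n17.idx = false  [terminal]
26. n14.idx = 0  [h.lab - 10]
27. n14.pre = 0  [h.lab - 10]
28. n18.fin = true  [terminal]
29. n13.cnt = false  [A.env == S.idx]
30. n13.wid = 27  [A.env + 17]
31. n19.idx = false  [terminal]
32. n11.lim = true  [true]
33. n0.idx = 12  [if B.lim then S₁.pre else S₁.idx]
34. n0.pre = 29  [S₁.pre + 17]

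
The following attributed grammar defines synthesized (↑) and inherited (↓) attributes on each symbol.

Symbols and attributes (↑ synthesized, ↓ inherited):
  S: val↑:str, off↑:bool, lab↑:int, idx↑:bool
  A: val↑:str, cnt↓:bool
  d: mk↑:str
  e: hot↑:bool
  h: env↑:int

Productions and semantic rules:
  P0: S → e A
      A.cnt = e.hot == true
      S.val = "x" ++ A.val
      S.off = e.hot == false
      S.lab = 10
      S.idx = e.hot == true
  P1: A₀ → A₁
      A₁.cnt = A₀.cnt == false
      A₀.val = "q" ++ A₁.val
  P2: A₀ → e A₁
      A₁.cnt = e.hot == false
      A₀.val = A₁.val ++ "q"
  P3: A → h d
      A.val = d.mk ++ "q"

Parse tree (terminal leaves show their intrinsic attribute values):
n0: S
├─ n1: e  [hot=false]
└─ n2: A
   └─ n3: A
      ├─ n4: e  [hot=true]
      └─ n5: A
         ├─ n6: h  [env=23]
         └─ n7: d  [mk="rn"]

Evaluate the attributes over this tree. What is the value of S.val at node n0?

"xqrnqq"

1. n1.hot = false  [terminal]
2. n2.cnt = false  [e.hot == true]
3. n3.cnt = true  [A₀.cnt == false]
4. n4.hot = true  [terminal]
5. n5.cnt = false  [e.hot == false]
6. n6.env = 23  [terminal]
7. n7.mk = "rn"  [terminal]
8. n5.val = "rnq"  [d.mk ++ "q"]
9. n3.val = "rnqq"  [A₁.val ++ "q"]
10. n2.val = "qrnqq"  ["q" ++ A₁.val]
11. n0.val = "xqrnqq"  ["x" ++ A.val]
12. n0.off = true  [e.hot == false]
13. n0.lab = 10  [10]
14. n0.idx = false  [e.hot == true]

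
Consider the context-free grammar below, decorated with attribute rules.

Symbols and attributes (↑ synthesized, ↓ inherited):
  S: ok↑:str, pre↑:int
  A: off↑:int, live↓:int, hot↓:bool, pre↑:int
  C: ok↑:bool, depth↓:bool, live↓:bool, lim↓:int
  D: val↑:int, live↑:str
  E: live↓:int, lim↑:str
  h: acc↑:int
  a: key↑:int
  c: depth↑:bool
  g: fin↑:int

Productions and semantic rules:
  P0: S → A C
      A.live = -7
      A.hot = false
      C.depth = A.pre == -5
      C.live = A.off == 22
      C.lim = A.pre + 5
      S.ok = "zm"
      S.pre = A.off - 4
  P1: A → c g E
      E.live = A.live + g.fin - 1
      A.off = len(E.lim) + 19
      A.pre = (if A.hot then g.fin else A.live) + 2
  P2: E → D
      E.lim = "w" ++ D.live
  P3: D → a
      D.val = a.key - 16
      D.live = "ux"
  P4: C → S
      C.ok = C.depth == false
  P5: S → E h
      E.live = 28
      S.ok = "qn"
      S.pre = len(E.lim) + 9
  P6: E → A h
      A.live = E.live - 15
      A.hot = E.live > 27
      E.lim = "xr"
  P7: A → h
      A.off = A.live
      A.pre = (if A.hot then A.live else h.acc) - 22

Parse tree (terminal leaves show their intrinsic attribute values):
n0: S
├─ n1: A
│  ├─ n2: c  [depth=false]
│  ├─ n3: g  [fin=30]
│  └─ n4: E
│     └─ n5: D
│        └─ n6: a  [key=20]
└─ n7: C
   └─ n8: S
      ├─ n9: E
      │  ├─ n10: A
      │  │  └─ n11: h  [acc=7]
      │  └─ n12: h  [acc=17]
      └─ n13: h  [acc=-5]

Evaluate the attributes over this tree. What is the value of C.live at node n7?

1. n1.live = -7  [-7]
2. n1.hot = false  [false]
3. n2.depth = false  [terminal]
4. n3.fin = 30  [terminal]
5. n4.live = 22  [A.live + g.fin - 1]
6. n6.key = 20  [terminal]
7. n5.val = 4  [a.key - 16]
8. n5.live = "ux"  ["ux"]
9. n4.lim = "wux"  ["w" ++ D.live]
10. n1.off = 22  [len(E.lim) + 19]
11. n1.pre = -5  [(if A.hot then g.fin else A.live) + 2]
12. n7.depth = true  [A.pre == -5]
13. n7.live = true  [A.off == 22]
14. n7.lim = 0  [A.pre + 5]
15. n9.live = 28  [28]
16. n10.live = 13  [E.live - 15]
17. n10.hot = true  [E.live > 27]
18. n11.acc = 7  [terminal]
19. n10.off = 13  [A.live]
20. n10.pre = -9  [(if A.hot then A.live else h.acc) - 22]
21. n12.acc = 17  [terminal]
22. n9.lim = "xr"  ["xr"]
23. n13.acc = -5  [terminal]
24. n8.ok = "qn"  ["qn"]
25. n8.pre = 11  [len(E.lim) + 9]
26. n7.ok = false  [C.depth == false]
27. n0.ok = "zm"  ["zm"]
28. n0.pre = 18  [A.off - 4]

true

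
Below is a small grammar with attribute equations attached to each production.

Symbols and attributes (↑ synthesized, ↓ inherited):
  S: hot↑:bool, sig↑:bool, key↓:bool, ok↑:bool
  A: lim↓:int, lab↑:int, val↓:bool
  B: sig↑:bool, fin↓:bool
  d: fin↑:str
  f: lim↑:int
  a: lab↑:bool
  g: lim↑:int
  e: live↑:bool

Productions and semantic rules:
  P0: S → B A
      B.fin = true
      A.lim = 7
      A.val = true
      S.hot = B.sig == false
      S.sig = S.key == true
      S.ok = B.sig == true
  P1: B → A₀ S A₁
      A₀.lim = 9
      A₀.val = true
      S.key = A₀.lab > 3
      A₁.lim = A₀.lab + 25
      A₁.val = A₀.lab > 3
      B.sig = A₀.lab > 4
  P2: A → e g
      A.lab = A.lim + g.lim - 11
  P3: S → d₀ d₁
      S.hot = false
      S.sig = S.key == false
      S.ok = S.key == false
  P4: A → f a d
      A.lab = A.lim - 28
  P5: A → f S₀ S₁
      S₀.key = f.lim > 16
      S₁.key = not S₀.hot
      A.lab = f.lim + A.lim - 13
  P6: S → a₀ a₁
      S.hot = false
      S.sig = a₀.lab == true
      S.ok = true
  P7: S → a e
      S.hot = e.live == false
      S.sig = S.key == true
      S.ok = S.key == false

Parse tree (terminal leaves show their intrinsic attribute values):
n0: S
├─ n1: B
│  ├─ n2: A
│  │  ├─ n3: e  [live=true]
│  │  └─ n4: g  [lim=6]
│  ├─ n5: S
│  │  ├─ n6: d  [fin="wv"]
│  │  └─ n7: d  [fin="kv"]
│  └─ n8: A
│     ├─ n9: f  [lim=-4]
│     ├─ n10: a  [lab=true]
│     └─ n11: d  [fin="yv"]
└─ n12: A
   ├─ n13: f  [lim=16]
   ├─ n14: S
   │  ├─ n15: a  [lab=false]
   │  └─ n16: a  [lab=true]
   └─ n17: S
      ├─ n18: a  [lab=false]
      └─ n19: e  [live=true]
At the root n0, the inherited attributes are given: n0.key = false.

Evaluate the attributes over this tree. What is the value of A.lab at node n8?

1

1. n0.key = false  [given at root]
2. n1.fin = true  [true]
3. n2.lim = 9  [9]
4. n2.val = true  [true]
5. n3.live = true  [terminal]
6. n4.lim = 6  [terminal]
7. n2.lab = 4  [A.lim + g.lim - 11]
8. n5.key = true  [A₀.lab > 3]
9. n6.fin = "wv"  [terminal]
10. n7.fin = "kv"  [terminal]
11. n5.hot = false  [false]
12. n5.sig = false  [S.key == false]
13. n5.ok = false  [S.key == false]
14. n8.lim = 29  [A₀.lab + 25]
15. n8.val = true  [A₀.lab > 3]
16. n9.lim = -4  [terminal]
17. n10.lab = true  [terminal]
18. n11.fin = "yv"  [terminal]
19. n8.lab = 1  [A.lim - 28]
20. n1.sig = false  [A₀.lab > 4]
21. n12.lim = 7  [7]
22. n12.val = true  [true]
23. n13.lim = 16  [terminal]
24. n14.key = false  [f.lim > 16]
25. n15.lab = false  [terminal]
26. n16.lab = true  [terminal]
27. n14.hot = false  [false]
28. n14.sig = false  [a₀.lab == true]
29. n14.ok = true  [true]
30. n17.key = true  [not S₀.hot]
31. n18.lab = false  [terminal]
32. n19.live = true  [terminal]
33. n17.hot = false  [e.live == false]
34. n17.sig = true  [S.key == true]
35. n17.ok = false  [S.key == false]
36. n12.lab = 10  [f.lim + A.lim - 13]
37. n0.hot = true  [B.sig == false]
38. n0.sig = false  [S.key == true]
39. n0.ok = false  [B.sig == true]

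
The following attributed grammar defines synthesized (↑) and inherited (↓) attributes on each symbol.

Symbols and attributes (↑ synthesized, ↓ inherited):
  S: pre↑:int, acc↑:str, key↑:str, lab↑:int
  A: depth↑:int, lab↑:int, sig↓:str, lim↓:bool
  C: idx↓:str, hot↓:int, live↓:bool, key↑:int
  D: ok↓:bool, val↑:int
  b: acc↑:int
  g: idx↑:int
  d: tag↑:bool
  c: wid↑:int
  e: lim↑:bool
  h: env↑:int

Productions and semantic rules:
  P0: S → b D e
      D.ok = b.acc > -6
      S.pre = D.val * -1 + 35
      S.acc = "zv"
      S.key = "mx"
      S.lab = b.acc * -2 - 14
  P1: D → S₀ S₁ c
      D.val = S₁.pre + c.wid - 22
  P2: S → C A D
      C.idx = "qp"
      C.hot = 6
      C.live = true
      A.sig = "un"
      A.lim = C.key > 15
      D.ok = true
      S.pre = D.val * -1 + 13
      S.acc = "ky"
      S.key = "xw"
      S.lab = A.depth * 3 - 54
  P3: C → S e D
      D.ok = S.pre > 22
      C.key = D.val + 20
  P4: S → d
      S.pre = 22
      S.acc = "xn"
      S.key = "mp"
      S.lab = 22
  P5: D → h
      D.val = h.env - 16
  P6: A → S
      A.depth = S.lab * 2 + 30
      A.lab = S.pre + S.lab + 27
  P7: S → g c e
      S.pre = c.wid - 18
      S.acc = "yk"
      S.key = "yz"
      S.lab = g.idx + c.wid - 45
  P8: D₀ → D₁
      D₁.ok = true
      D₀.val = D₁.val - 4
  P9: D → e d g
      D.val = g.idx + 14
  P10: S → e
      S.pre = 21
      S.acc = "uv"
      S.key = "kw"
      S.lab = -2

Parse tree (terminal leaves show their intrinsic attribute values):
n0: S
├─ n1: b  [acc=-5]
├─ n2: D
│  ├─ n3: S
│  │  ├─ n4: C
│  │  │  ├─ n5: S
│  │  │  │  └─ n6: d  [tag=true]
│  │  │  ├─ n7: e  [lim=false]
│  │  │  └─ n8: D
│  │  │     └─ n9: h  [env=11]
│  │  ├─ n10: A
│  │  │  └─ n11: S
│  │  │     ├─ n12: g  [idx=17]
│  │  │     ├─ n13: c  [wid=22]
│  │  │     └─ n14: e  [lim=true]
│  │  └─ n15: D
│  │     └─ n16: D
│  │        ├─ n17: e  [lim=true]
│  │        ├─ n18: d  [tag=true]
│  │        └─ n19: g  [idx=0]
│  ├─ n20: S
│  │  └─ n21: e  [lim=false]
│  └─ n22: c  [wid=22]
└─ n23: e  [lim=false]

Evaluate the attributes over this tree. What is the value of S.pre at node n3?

1. n1.acc = -5  [terminal]
2. n2.ok = true  [b.acc > -6]
3. n4.idx = "qp"  ["qp"]
4. n4.hot = 6  [6]
5. n4.live = true  [true]
6. n6.tag = true  [terminal]
7. n5.pre = 22  [22]
8. n5.acc = "xn"  ["xn"]
9. n5.key = "mp"  ["mp"]
10. n5.lab = 22  [22]
11. n7.lim = false  [terminal]
12. n8.ok = false  [S.pre > 22]
13. n9.env = 11  [terminal]
14. n8.val = -5  [h.env - 16]
15. n4.key = 15  [D.val + 20]
16. n10.sig = "un"  ["un"]
17. n10.lim = false  [C.key > 15]
18. n12.idx = 17  [terminal]
19. n13.wid = 22  [terminal]
20. n14.lim = true  [terminal]
21. n11.pre = 4  [c.wid - 18]
22. n11.acc = "yk"  ["yk"]
23. n11.key = "yz"  ["yz"]
24. n11.lab = -6  [g.idx + c.wid - 45]
25. n10.depth = 18  [S.lab * 2 + 30]
26. n10.lab = 25  [S.pre + S.lab + 27]
27. n15.ok = true  [true]
28. n16.ok = true  [true]
29. n17.lim = true  [terminal]
30. n18.tag = true  [terminal]
31. n19.idx = 0  [terminal]
32. n16.val = 14  [g.idx + 14]
33. n15.val = 10  [D₁.val - 4]
34. n3.pre = 3  [D.val * -1 + 13]
35. n3.acc = "ky"  ["ky"]
36. n3.key = "xw"  ["xw"]
37. n3.lab = 0  [A.depth * 3 - 54]
38. n21.lim = false  [terminal]
39. n20.pre = 21  [21]
40. n20.acc = "uv"  ["uv"]
41. n20.key = "kw"  ["kw"]
42. n20.lab = -2  [-2]
43. n22.wid = 22  [terminal]
44. n2.val = 21  [S₁.pre + c.wid - 22]
45. n23.lim = false  [terminal]
46. n0.pre = 14  [D.val * -1 + 35]
47. n0.acc = "zv"  ["zv"]
48. n0.key = "mx"  ["mx"]
49. n0.lab = -4  [b.acc * -2 - 14]

3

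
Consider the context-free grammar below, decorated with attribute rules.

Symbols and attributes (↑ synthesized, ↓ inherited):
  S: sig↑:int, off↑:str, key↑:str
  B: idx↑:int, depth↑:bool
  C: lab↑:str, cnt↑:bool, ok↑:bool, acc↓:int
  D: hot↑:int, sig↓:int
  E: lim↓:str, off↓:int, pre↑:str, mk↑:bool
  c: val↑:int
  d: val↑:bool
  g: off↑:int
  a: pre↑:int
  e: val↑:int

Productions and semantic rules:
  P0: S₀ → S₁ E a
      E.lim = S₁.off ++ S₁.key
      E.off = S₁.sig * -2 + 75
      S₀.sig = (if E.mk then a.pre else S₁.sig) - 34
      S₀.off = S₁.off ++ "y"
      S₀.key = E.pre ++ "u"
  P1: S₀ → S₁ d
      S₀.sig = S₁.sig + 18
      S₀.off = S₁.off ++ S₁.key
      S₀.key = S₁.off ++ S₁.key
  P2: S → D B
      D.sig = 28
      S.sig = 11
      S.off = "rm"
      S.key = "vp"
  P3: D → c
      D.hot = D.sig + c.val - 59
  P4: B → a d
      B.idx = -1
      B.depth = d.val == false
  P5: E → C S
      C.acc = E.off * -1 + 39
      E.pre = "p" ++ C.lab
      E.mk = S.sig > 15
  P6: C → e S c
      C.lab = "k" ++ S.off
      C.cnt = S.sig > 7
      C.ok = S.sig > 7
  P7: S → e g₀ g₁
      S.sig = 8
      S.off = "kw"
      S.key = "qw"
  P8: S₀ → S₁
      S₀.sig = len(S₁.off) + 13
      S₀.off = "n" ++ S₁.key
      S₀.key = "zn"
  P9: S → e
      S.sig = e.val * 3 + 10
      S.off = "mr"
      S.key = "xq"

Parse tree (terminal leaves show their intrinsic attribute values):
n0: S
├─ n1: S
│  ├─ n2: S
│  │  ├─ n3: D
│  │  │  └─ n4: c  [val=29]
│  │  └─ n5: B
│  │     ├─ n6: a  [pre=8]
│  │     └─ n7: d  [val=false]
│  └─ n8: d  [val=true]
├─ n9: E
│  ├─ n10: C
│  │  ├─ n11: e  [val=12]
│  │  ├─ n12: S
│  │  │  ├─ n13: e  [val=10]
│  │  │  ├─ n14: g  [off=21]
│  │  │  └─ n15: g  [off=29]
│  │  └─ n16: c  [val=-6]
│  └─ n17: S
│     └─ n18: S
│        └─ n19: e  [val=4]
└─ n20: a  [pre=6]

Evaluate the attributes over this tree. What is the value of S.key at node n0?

1. n3.sig = 28  [28]
2. n4.val = 29  [terminal]
3. n3.hot = -2  [D.sig + c.val - 59]
4. n6.pre = 8  [terminal]
5. n7.val = false  [terminal]
6. n5.idx = -1  [-1]
7. n5.depth = true  [d.val == false]
8. n2.sig = 11  [11]
9. n2.off = "rm"  ["rm"]
10. n2.key = "vp"  ["vp"]
11. n8.val = true  [terminal]
12. n1.sig = 29  [S₁.sig + 18]
13. n1.off = "rmvp"  [S₁.off ++ S₁.key]
14. n1.key = "rmvp"  [S₁.off ++ S₁.key]
15. n9.lim = "rmvprmvp"  [S₁.off ++ S₁.key]
16. n9.off = 17  [S₁.sig * -2 + 75]
17. n10.acc = 22  [E.off * -1 + 39]
18. n11.val = 12  [terminal]
19. n13.val = 10  [terminal]
20. n14.off = 21  [terminal]
21. n15.off = 29  [terminal]
22. n12.sig = 8  [8]
23. n12.off = "kw"  ["kw"]
24. n12.key = "qw"  ["qw"]
25. n16.val = -6  [terminal]
26. n10.lab = "kkw"  ["k" ++ S.off]
27. n10.cnt = true  [S.sig > 7]
28. n10.ok = true  [S.sig > 7]
29. n19.val = 4  [terminal]
30. n18.sig = 22  [e.val * 3 + 10]
31. n18.off = "mr"  ["mr"]
32. n18.key = "xq"  ["xq"]
33. n17.sig = 15  [len(S₁.off) + 13]
34. n17.off = "nxq"  ["n" ++ S₁.key]
35. n17.key = "zn"  ["zn"]
36. n9.pre = "pkkw"  ["p" ++ C.lab]
37. n9.mk = false  [S.sig > 15]
38. n20.pre = 6  [terminal]
39. n0.sig = -5  [(if E.mk then a.pre else S₁.sig) - 34]
40. n0.off = "rmvpy"  [S₁.off ++ "y"]
41. n0.key = "pkkwu"  [E.pre ++ "u"]

"pkkwu"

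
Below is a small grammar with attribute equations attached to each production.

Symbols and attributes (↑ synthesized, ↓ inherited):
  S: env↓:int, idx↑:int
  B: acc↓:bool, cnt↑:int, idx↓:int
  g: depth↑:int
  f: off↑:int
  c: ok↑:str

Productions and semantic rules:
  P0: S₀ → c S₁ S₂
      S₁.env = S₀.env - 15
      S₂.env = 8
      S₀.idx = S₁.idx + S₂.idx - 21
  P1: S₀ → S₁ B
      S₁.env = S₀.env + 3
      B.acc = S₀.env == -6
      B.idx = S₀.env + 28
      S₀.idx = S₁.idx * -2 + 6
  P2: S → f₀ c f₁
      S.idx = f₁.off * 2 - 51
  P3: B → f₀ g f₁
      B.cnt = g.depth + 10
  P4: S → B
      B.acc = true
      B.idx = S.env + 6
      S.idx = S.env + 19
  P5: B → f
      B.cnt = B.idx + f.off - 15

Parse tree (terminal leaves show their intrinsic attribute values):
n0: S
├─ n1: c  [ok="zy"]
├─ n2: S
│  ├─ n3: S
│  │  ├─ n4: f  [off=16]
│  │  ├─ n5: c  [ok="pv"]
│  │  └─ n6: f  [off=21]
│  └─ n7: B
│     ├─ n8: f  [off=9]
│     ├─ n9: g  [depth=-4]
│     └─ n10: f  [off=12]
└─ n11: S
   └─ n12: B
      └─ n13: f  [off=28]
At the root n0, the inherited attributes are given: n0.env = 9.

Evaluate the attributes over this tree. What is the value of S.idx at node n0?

1. n0.env = 9  [given at root]
2. n1.ok = "zy"  [terminal]
3. n2.env = -6  [S₀.env - 15]
4. n3.env = -3  [S₀.env + 3]
5. n4.off = 16  [terminal]
6. n5.ok = "pv"  [terminal]
7. n6.off = 21  [terminal]
8. n3.idx = -9  [f₁.off * 2 - 51]
9. n7.acc = true  [S₀.env == -6]
10. n7.idx = 22  [S₀.env + 28]
11. n8.off = 9  [terminal]
12. n9.depth = -4  [terminal]
13. n10.off = 12  [terminal]
14. n7.cnt = 6  [g.depth + 10]
15. n2.idx = 24  [S₁.idx * -2 + 6]
16. n11.env = 8  [8]
17. n12.acc = true  [true]
18. n12.idx = 14  [S.env + 6]
19. n13.off = 28  [terminal]
20. n12.cnt = 27  [B.idx + f.off - 15]
21. n11.idx = 27  [S.env + 19]
22. n0.idx = 30  [S₁.idx + S₂.idx - 21]

30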